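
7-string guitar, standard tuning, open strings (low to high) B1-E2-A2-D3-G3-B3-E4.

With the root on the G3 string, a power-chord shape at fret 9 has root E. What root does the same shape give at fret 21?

Moving from fret 9 to fret 21 shifts the root by 12 semitones.
E up 12 semitones is E.

E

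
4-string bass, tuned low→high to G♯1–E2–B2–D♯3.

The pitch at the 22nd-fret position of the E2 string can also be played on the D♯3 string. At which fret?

11

E2 at fret 22 is E2 + 22 semitones = D4.
The open D♯3 string is 11 semitones above the open E2, so the same pitch on the D♯3 string lies at fret 22 − 11 = 11.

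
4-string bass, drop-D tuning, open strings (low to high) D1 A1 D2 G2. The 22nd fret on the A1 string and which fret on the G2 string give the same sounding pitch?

12

Fret 22 on A1 is MIDI 33 + 22 = 55 (G3). On the G2 string (open MIDI 43), that pitch is 55 − 43 = fret 12.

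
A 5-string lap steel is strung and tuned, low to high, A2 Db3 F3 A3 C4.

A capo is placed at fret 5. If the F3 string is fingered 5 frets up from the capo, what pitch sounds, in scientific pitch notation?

The capo raises the open F3 by 5 semitones to Bb3; fretting 5 more gives F3 + 5 + 5 = F3 + 10 semitones = Eb4.

Eb4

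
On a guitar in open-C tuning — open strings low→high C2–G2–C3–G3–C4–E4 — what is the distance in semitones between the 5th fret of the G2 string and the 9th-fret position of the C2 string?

G2 at fret 5 → C3 (MIDI 48); C2 at fret 9 → A2 (MIDI 45).
48 − 45 = 3, so the two pitches are 3 semitones apart, with C3 the higher.

3 semitones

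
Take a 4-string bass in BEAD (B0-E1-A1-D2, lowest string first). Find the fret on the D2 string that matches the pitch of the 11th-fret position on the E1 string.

1

E1 at fret 11 is E1 + 11 semitones = D#2.
The open D2 string is 10 semitones above the open E1, so the same pitch on the D2 string lies at fret 11 − 10 = 1.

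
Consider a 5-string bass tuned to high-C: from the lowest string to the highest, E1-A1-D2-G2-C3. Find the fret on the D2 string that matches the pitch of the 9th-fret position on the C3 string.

19

C3 at fret 9 is C3 + 9 semitones = A3.
The open D2 string is 10 semitones below the open C3, so the same pitch on the D2 string lies at fret 9 + 10 = 19.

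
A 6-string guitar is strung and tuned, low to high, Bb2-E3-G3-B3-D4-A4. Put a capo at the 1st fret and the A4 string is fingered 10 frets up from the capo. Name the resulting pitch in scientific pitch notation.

Ab5

The capo raises the open A4 by 1 semitone to Bb4; fretting 10 more gives A4 + 1 + 10 = A4 + 11 semitones = Ab5.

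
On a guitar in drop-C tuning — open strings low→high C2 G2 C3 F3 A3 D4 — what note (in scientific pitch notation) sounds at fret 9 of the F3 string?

D4

The open F3 string plus 9 semitones: F–F#–G–G#–A–A#–B–C–C#–D.
The walk passes from B into C once, so the octave number goes from 3 to 4.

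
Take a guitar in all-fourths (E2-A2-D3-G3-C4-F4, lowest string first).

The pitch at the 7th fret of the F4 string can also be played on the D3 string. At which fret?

F4 at fret 7 is F4 + 7 semitones = C5.
The open D3 string is 15 semitones below the open F4, so the same pitch on the D3 string lies at fret 7 + 15 = 22.

22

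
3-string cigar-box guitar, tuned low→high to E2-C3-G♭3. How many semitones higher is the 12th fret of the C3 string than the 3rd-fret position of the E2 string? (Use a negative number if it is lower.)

17 semitones

C3 at fret 12 → C4 (MIDI 60); E2 at fret 3 → G2 (MIDI 43).
60 − 43 = 17, so the two pitches are 17 semitones apart.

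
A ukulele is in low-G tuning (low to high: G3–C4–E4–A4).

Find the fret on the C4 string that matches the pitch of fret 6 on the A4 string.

Fret 6 on A4 is MIDI 69 + 6 = 75 (D#5). On the C4 string (open MIDI 60), that pitch is 75 − 60 = fret 15.

15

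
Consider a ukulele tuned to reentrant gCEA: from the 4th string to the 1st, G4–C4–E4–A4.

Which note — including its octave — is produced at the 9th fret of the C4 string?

Each fret is one semitone, so C4 + 9 = A4.

A4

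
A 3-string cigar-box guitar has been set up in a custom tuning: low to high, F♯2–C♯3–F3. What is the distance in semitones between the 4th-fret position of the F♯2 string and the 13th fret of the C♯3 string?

16 semitones

F♯2 at fret 4 → A♯2 (MIDI 46); C♯3 at fret 13 → D4 (MIDI 62).
46 − 62 = -16, so the two pitches are 16 semitones apart, with D4 the higher.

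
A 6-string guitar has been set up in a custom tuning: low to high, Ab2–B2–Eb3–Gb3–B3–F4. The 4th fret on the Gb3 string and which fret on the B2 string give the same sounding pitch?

11

Gb3 at fret 4 is Gb3 + 4 semitones = Bb3.
The open B2 string is 7 semitones below the open Gb3, so the same pitch on the B2 string lies at fret 4 + 7 = 11.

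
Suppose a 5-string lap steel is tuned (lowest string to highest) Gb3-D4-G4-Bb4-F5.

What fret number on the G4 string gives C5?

5

C5 is 5 semitones above the open G4 (G–Ab–A–Bb–B–C), so it sits at fret 5.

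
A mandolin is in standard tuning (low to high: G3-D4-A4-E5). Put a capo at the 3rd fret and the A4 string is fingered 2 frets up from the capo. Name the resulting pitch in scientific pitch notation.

D5

The capo raises the open A4 by 3 semitones to C5; fretting 2 more gives A4 + 3 + 2 = A4 + 5 semitones = D5.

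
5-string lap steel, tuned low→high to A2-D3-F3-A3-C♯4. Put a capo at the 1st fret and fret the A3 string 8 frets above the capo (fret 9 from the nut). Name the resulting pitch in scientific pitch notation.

F♯4

The capo raises the open A3 by 1 semitone to A♯3; fretting 8 more gives A3 + 1 + 8 = A3 + 9 semitones = F♯4.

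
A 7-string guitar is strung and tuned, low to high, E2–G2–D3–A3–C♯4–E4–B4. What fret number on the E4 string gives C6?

C6 is 20 semitones above the open E4 (E–F–F#–G–…–A#–B–C), so it sits at fret 20.

20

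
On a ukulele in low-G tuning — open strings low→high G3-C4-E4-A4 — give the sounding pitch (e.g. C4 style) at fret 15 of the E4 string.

E4 is MIDI 64. Adding 15 gives 79, which is G5.

G5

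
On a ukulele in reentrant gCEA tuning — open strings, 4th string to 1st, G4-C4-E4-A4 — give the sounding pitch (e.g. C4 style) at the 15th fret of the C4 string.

C4 is MIDI 60. Adding 15 gives 75, which is D♯5.
(Equivalently spelled E♭5.)

D♯5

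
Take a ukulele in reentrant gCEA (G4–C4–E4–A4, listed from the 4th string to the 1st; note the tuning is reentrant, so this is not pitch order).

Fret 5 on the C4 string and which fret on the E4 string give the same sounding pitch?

1

Fret 5 on C4 is MIDI 60 + 5 = 65 (F4). On the E4 string (open MIDI 64), that pitch is 65 − 64 = fret 1.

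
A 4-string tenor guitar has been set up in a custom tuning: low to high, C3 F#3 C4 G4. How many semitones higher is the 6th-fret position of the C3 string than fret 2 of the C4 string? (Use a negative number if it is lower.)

C3 at fret 6 → F#3 (MIDI 54); C4 at fret 2 → D4 (MIDI 62).
54 − 62 = -8, so the two pitches are 8 semitones apart.

-8 semitones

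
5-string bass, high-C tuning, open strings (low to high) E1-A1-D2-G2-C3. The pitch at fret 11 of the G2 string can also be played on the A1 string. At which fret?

21

G2 at fret 11 is G2 + 11 semitones = F#3.
The open A1 string is 10 semitones below the open G2, so the same pitch on the A1 string lies at fret 11 + 10 = 21.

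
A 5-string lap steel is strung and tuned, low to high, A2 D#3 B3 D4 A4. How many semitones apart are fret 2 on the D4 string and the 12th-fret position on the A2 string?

D4 at fret 2 → E4 (MIDI 64); A2 at fret 12 → A3 (MIDI 57).
64 − 57 = 7, so the two pitches are 7 semitones apart, with E4 the higher.

7 semitones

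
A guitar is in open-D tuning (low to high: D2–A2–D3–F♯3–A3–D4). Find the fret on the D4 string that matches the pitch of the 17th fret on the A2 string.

0

Fret 17 on A2 is MIDI 45 + 17 = 62 (D4). On the D4 string (open MIDI 62), that pitch is 62 − 62 = fret 0.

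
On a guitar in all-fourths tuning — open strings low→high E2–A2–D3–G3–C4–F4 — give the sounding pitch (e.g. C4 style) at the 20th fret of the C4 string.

G#5

C4 is MIDI 60. Adding 20 gives 80, which is G#5.
(Equivalently spelled Ab5.)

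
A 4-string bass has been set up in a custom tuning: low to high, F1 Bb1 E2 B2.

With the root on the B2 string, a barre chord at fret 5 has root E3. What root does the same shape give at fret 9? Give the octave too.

Ab3

Moving from fret 5 to fret 9 shifts the root by 4 semitones.
E3 up 4 semitones is Ab3.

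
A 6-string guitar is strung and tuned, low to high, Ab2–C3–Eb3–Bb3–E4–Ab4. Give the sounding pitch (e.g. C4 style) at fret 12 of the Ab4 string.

Ab5

Ab4 is MIDI 68. Adding 12 gives 80, which is Ab5.
(Equivalently spelled G#5.)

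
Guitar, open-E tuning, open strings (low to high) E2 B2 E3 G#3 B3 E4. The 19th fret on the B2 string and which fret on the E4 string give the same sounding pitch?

Fret 19 on B2 is MIDI 47 + 19 = 66 (F#4). On the E4 string (open MIDI 64), that pitch is 66 − 64 = fret 2.

2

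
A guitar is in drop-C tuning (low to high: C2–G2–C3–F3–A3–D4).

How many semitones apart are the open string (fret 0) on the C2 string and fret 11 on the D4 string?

C2 at fret 0 → C2 (MIDI 36); D4 at fret 11 → C#5 (MIDI 73).
36 − 73 = -37, so the two pitches are 37 semitones apart, with C#5 the higher.

37 semitones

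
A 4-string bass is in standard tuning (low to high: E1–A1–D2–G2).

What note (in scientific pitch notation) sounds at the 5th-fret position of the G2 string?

The open G2 string plus 5 semitones: G–G#–A–A#–B–C.
The walk passes from B into C once, so the octave number goes from 2 to 3.

C3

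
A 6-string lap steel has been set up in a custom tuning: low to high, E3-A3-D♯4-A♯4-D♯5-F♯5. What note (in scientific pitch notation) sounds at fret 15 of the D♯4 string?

F♯5

Each fret is one semitone, so D♯4 + 15 = F♯5.
(Equivalently spelled G♭5.)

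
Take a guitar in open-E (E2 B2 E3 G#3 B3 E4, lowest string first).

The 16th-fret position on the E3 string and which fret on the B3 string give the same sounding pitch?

Fret 16 on E3 is MIDI 52 + 16 = 68 (G#4). On the B3 string (open MIDI 59), that pitch is 68 − 59 = fret 9.

9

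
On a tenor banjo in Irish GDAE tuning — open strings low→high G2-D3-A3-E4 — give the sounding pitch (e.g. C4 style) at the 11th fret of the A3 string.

A3 is MIDI 57. Adding 11 gives 68, which is G♯4.
(Equivalently spelled A♭4.)

G♯4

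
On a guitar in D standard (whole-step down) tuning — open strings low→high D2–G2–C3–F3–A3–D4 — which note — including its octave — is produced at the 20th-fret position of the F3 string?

F3 is MIDI 53. Adding 20 gives 73, which is C♯5.
(Equivalently spelled D♭5.)

C♯5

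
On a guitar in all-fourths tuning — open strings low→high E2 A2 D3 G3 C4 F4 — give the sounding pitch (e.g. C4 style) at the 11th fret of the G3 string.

F♯4

Each fret is one semitone, so G3 + 11 = F♯4.
(Equivalently spelled G♭4.)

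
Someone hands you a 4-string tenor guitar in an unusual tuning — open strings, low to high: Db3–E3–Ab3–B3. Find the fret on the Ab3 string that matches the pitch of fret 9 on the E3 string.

E3 at fret 9 is E3 + 9 semitones = Db4.
The open Ab3 string is 4 semitones above the open E3, so the same pitch on the Ab3 string lies at fret 9 − 4 = 5.

5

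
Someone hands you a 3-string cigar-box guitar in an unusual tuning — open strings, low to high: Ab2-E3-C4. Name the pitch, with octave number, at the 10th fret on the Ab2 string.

The open Ab2 string plus 10 semitones: Ab–A–Bb–B–…–E–F–Gb.
The walk passes from B into C once, so the octave number goes from 2 to 3.

Gb3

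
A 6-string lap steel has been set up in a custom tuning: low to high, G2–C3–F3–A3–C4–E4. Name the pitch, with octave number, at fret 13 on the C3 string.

D♭4

Each fret is one semitone, so C3 + 13 = D♭4.
(Equivalently spelled C♯4.)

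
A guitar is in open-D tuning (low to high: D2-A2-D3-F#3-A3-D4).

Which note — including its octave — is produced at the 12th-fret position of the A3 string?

A4

Each fret is one semitone, so A3 + 12 = A4.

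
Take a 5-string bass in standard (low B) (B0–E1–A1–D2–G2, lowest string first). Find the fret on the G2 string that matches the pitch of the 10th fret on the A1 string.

0

A1 at fret 10 is A1 + 10 semitones = G2.
The open G2 string is 10 semitones above the open A1, so the same pitch on the G2 string lies at fret 10 − 10 = 0.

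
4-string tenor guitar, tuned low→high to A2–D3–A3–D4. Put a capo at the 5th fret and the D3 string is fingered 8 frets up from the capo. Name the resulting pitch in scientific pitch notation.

The capo raises the open D3 by 5 semitones to G3; fretting 8 more gives D3 + 5 + 8 = D3 + 13 semitones = D♯4.
(Also written E♭.)

D♯4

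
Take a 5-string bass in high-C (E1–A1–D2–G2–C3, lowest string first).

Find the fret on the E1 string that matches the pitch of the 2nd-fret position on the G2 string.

Fret 2 on G2 is MIDI 43 + 2 = 45 (A2). On the E1 string (open MIDI 28), that pitch is 45 − 28 = fret 17.

17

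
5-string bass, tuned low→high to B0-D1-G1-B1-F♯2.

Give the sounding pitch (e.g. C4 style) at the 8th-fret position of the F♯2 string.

The open F♯2 string plus 8 semitones: F#–G–G#–A–A#–B–C–C#–D.
The walk passes from B into C once, so the octave number goes from 2 to 3.

D3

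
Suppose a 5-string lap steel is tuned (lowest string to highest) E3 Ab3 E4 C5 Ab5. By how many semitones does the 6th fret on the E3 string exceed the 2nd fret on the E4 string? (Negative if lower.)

-8 semitones

E3 at fret 6 → Bb3 (MIDI 58); E4 at fret 2 → Gb4 (MIDI 66).
58 − 66 = -8, so the two pitches are 8 semitones apart.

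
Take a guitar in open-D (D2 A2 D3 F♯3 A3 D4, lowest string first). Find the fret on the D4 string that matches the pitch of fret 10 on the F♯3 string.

Fret 10 on F♯3 is MIDI 54 + 10 = 64 (E4). On the D4 string (open MIDI 62), that pitch is 64 − 62 = fret 2.

2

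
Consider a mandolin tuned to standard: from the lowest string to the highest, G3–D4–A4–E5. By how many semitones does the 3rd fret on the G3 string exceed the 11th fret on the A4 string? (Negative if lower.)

G3 at fret 3 → A#3 (MIDI 58); A4 at fret 11 → G#5 (MIDI 80).
58 − 80 = -22, so the two pitches are 22 semitones apart.

-22 semitones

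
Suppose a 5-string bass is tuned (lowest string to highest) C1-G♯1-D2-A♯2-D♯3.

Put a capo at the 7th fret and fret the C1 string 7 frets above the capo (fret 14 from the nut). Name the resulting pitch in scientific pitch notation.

The capo raises the open C1 by 7 semitones to G1; fretting 7 more gives C1 + 7 + 7 = C1 + 14 semitones = D2.

D2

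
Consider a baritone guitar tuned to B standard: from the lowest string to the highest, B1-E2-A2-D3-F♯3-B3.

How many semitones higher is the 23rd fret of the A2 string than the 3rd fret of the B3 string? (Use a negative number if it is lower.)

6 semitones

A2 at fret 23 → G♯4 (MIDI 68); B3 at fret 3 → D4 (MIDI 62).
68 − 62 = 6, so the two pitches are 6 semitones apart.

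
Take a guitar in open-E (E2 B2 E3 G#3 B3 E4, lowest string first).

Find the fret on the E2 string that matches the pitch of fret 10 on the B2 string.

Fret 10 on B2 is MIDI 47 + 10 = 57 (A3). On the E2 string (open MIDI 40), that pitch is 57 − 40 = fret 17.

17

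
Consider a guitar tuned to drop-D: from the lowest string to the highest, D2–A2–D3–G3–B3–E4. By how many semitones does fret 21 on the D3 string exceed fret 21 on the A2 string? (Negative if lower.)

D3 at fret 21 → B4 (MIDI 71); A2 at fret 21 → F♯4 (MIDI 66).
71 − 66 = 5, so the two pitches are 5 semitones apart.

5 semitones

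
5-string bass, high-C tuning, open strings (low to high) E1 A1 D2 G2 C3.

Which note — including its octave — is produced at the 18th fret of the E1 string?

The open E1 string plus 18 semitones: E–F–F#–G–…–G#–A–A#.
The walk passes from B into C once, so the octave number goes from 1 to 2.
(Equivalently spelled B♭2.)

A♯2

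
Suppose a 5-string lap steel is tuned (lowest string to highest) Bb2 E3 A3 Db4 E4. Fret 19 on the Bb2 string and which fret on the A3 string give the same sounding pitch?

Bb2 at fret 19 is Bb2 + 19 semitones = F4.
The open A3 string is 11 semitones above the open Bb2, so the same pitch on the A3 string lies at fret 19 − 11 = 8.

8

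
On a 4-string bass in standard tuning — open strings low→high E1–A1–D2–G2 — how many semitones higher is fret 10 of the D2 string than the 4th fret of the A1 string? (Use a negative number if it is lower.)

11 semitones

D2 at fret 10 → C3 (MIDI 48); A1 at fret 4 → C#2 (MIDI 37).
48 − 37 = 11, so the two pitches are 11 semitones apart.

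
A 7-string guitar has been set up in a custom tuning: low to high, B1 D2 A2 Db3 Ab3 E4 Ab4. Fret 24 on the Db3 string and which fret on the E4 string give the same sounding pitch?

9

Db3 at fret 24 is Db3 + 24 semitones = Db5.
The open E4 string is 15 semitones above the open Db3, so the same pitch on the E4 string lies at fret 24 − 15 = 9.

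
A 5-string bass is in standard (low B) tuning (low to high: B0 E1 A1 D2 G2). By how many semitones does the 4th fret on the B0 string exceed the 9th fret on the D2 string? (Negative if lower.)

B0 at fret 4 → D#1 (MIDI 27); D2 at fret 9 → B2 (MIDI 47).
27 − 47 = -20, so the two pitches are 20 semitones apart.

-20 semitones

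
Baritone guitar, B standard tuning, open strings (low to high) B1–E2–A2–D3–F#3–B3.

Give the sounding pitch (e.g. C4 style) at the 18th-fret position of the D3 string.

D3 is MIDI 50. Adding 18 gives 68, which is G#4.
(Equivalently spelled Ab4.)

G#4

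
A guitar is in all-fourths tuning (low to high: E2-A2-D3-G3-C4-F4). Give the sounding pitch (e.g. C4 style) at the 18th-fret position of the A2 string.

D♯4

A2 is MIDI 45. Adding 18 gives 63, which is D♯4.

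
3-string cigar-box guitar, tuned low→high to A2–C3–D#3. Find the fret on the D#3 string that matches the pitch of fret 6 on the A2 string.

Fret 6 on A2 is MIDI 45 + 6 = 51 (D#3). On the D#3 string (open MIDI 51), that pitch is 51 − 51 = fret 0.

0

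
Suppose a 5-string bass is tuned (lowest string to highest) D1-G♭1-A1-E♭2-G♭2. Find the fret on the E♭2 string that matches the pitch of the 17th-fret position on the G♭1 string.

Fret 17 on G♭1 is MIDI 30 + 17 = 47 (B2). On the E♭2 string (open MIDI 39), that pitch is 47 − 39 = fret 8.

8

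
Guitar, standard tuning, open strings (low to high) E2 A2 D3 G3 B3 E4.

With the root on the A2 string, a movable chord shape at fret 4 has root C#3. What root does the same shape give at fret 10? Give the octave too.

Moving from fret 4 to fret 10 shifts the root by 6 semitones.
C#3 up 6 semitones is G3.

G3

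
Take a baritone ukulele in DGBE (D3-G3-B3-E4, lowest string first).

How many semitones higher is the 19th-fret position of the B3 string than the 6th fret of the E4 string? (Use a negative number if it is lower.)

8 semitones

B3 at fret 19 → F♯5 (MIDI 78); E4 at fret 6 → A♯4 (MIDI 70).
78 − 70 = 8, so the two pitches are 8 semitones apart.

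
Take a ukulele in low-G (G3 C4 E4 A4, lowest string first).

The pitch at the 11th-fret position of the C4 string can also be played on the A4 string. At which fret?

2

C4 at fret 11 is C4 + 11 semitones = B4.
The open A4 string is 9 semitones above the open C4, so the same pitch on the A4 string lies at fret 11 − 9 = 2.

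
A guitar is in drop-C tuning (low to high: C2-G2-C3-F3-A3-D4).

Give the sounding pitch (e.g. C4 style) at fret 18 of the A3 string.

D#5

The open A3 string plus 18 semitones: A–A#–B–C–…–C#–D–D#.
The walk passes from B into C 2 times, so the octave number goes from 3 to 5.
(Equivalently spelled Eb5.)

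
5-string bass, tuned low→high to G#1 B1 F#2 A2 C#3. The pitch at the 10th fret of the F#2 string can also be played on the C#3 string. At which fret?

3

F#2 at fret 10 is F#2 + 10 semitones = E3.
The open C#3 string is 7 semitones above the open F#2, so the same pitch on the C#3 string lies at fret 10 − 7 = 3.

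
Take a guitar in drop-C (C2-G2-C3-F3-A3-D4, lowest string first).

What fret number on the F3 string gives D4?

D4 is 9 semitones above the open F3 (F–F#–G–G#–A–A#–B–C–C#–D), so it sits at fret 9.

9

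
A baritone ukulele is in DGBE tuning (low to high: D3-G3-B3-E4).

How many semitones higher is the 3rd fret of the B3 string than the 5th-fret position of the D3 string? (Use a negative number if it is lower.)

B3 at fret 3 → D4 (MIDI 62); D3 at fret 5 → G3 (MIDI 55).
62 − 55 = 7, so the two pitches are 7 semitones apart.

7 semitones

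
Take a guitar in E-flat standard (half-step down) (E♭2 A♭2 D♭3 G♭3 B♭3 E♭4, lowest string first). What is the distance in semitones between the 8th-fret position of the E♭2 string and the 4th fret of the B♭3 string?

E♭2 at fret 8 → B2 (MIDI 47); B♭3 at fret 4 → D4 (MIDI 62).
47 − 62 = -15, so the two pitches are 15 semitones apart, with D4 the higher.

15 semitones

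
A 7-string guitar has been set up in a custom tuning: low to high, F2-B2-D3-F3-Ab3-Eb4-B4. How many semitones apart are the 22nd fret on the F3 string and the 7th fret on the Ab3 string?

12 semitones

F3 at fret 22 → Eb5 (MIDI 75); Ab3 at fret 7 → Eb4 (MIDI 63).
75 − 63 = 12, so the two pitches are 12 semitones apart, with Eb5 the higher.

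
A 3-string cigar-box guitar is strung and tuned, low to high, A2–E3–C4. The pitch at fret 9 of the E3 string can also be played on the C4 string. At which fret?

E3 at fret 9 is E3 + 9 semitones = Db4.
The open C4 string is 8 semitones above the open E3, so the same pitch on the C4 string lies at fret 9 − 8 = 1.

1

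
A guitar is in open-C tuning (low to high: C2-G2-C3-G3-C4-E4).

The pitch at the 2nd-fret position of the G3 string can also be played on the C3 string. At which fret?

G3 at fret 2 is G3 + 2 semitones = A3.
The open C3 string is 7 semitones below the open G3, so the same pitch on the C3 string lies at fret 2 + 7 = 9.

9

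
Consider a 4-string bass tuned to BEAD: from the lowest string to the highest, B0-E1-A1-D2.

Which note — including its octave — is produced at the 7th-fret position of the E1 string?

B1

Each fret is one semitone, so E1 + 7 = B1.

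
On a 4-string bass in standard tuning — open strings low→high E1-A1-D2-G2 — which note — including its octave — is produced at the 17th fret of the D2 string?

The open D2 string plus 17 semitones: D–D#–E–F–…–F–F#–G.
The walk passes from B into C once, so the octave number goes from 2 to 3.

G3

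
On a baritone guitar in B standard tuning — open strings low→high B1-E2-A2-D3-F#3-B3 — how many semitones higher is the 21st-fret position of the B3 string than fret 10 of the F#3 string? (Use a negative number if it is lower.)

16 semitones

B3 at fret 21 → G#5 (MIDI 80); F#3 at fret 10 → E4 (MIDI 64).
80 − 64 = 16, so the two pitches are 16 semitones apart.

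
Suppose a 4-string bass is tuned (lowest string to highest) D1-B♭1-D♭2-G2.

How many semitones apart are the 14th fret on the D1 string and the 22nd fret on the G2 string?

25 semitones

D1 at fret 14 → E2 (MIDI 40); G2 at fret 22 → F4 (MIDI 65).
40 − 65 = -25, so the two pitches are 25 semitones apart, with F4 the higher.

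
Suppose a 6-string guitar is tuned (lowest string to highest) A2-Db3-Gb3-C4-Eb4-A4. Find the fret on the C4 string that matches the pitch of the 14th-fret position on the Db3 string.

3

Db3 at fret 14 is Db3 + 14 semitones = Eb4.
The open C4 string is 11 semitones above the open Db3, so the same pitch on the C4 string lies at fret 14 − 11 = 3.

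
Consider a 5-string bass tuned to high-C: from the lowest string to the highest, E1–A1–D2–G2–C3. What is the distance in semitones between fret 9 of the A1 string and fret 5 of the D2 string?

1 semitone

A1 at fret 9 → F#2 (MIDI 42); D2 at fret 5 → G2 (MIDI 43).
42 − 43 = -1, so the two pitches are 1 semitone apart, with G2 the higher.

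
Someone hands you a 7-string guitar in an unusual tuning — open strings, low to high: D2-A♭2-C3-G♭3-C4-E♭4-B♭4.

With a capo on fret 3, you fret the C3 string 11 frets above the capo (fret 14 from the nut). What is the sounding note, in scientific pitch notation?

D4

The capo raises the open C3 by 3 semitones to E♭3; fretting 11 more gives C3 + 3 + 11 = C3 + 14 semitones = D4.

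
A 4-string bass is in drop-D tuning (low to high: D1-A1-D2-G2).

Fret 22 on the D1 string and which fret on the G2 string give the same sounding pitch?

5

D1 at fret 22 is D1 + 22 semitones = C3.
The open G2 string is 17 semitones above the open D1, so the same pitch on the G2 string lies at fret 22 − 17 = 5.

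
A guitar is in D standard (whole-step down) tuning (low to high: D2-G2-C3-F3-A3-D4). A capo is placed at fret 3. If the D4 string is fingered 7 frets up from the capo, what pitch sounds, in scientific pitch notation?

C5

The capo raises the open D4 by 3 semitones to F4; fretting 7 more gives D4 + 3 + 7 = D4 + 10 semitones = C5.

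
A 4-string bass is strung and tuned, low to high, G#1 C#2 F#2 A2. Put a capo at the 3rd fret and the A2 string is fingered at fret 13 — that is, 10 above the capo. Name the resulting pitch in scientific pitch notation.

The capo raises the open A2 by 3 semitones to C3; fretting 10 more gives A2 + 3 + 10 = A2 + 13 semitones = A#3.
(Also written Bb.)

A#3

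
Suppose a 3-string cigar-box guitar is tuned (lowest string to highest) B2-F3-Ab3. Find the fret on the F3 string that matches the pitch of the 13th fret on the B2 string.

Fret 13 on B2 is MIDI 47 + 13 = 60 (C4). On the F3 string (open MIDI 53), that pitch is 60 − 53 = fret 7.

7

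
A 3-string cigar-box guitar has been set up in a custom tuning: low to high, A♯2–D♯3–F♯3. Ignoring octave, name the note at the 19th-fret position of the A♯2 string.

F

A♯2 is MIDI 46. Adding 19 gives 65; 65 mod 12 = 5, i.e. F.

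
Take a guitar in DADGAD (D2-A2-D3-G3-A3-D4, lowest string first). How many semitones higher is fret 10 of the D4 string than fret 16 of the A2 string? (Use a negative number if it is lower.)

D4 at fret 10 → C5 (MIDI 72); A2 at fret 16 → C♯4 (MIDI 61).
72 − 61 = 11, so the two pitches are 11 semitones apart.

11 semitones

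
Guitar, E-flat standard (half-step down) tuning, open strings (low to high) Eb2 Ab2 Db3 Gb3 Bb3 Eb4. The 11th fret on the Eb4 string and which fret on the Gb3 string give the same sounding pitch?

Eb4 at fret 11 is Eb4 + 11 semitones = D5.
The open Gb3 string is 9 semitones below the open Eb4, so the same pitch on the Gb3 string lies at fret 11 + 9 = 20.

20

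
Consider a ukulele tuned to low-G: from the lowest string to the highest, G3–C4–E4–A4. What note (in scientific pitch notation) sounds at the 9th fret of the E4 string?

The open E4 string plus 9 semitones: E–F–F#–G–G#–A–A#–B–C–C#.
The walk passes from B into C once, so the octave number goes from 4 to 5.

C#5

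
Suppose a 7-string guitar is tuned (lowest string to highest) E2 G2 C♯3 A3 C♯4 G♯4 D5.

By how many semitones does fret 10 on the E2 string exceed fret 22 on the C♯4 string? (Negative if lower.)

E2 at fret 10 → D3 (MIDI 50); C♯4 at fret 22 → B5 (MIDI 83).
50 − 83 = -33, so the two pitches are 33 semitones apart.

-33 semitones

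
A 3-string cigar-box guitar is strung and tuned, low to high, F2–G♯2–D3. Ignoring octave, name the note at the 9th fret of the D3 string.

D3 is MIDI 50. Adding 9 gives 59; 59 mod 12 = 11, i.e. B.

B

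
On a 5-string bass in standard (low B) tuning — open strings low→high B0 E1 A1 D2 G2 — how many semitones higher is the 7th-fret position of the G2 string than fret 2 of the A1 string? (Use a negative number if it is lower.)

G2 at fret 7 → D3 (MIDI 50); A1 at fret 2 → B1 (MIDI 35).
50 − 35 = 15, so the two pitches are 15 semitones apart.

15 semitones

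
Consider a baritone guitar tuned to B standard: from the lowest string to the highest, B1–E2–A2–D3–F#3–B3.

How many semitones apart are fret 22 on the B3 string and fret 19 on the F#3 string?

8 semitones

B3 at fret 22 → A5 (MIDI 81); F#3 at fret 19 → C#5 (MIDI 73).
81 − 73 = 8, so the two pitches are 8 semitones apart, with A5 the higher.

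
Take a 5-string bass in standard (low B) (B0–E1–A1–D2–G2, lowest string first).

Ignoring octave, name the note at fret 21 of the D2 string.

B

Each fret is one semitone, so D2 + 21 = B.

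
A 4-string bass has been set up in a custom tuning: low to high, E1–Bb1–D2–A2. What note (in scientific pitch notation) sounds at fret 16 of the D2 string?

The open D2 string plus 16 semitones: D–Eb–E–F–…–E–F–Gb.
The walk passes from B into C once, so the octave number goes from 2 to 3.
(Equivalently spelled F#3.)

Gb3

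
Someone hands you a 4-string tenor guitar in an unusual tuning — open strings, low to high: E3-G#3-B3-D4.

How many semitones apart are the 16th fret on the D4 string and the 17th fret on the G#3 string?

5 semitones

D4 at fret 16 → F#5 (MIDI 78); G#3 at fret 17 → C#5 (MIDI 73).
78 − 73 = 5, so the two pitches are 5 semitones apart, with F#5 the higher.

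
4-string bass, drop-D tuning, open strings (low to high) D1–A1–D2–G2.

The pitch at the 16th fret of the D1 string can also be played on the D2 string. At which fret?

4

Fret 16 on D1 is MIDI 26 + 16 = 42 (F#2). On the D2 string (open MIDI 38), that pitch is 42 − 38 = fret 4.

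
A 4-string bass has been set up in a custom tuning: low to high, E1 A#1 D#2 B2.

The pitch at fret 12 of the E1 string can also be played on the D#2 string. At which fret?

Fret 12 on E1 is MIDI 28 + 12 = 40 (E2). On the D#2 string (open MIDI 39), that pitch is 40 − 39 = fret 1.

1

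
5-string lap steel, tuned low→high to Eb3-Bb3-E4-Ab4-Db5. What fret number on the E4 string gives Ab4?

4

Ab4 is 4 semitones above the open E4 (E–F–Gb–G–Ab), so it sits at fret 4.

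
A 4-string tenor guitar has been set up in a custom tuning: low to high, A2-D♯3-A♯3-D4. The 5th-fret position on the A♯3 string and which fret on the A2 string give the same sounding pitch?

A♯3 at fret 5 is A♯3 + 5 semitones = D♯4.
The open A2 string is 13 semitones below the open A♯3, so the same pitch on the A2 string lies at fret 5 + 13 = 18.

18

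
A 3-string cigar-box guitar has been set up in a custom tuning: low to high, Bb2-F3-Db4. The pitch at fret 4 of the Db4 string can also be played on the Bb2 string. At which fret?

Fret 4 on Db4 is MIDI 61 + 4 = 65 (F4). On the Bb2 string (open MIDI 46), that pitch is 65 − 46 = fret 19.

19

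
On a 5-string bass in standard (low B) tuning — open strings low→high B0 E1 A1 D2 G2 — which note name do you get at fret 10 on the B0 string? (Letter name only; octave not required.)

Each fret is one semitone, so B0 + 10 = A.

A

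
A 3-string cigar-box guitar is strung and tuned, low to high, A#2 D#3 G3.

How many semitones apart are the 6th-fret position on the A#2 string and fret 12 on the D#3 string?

11 semitones

A#2 at fret 6 → E3 (MIDI 52); D#3 at fret 12 → D#4 (MIDI 63).
52 − 63 = -11, so the two pitches are 11 semitones apart, with D#4 the higher.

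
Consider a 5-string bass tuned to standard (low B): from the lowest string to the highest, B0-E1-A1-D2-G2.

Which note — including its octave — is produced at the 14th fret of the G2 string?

A3

Each fret is one semitone, so G2 + 14 = A3.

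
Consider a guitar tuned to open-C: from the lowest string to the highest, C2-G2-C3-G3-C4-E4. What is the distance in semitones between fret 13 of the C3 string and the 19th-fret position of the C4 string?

18 semitones

C3 at fret 13 → C#4 (MIDI 61); C4 at fret 19 → G5 (MIDI 79).
61 − 79 = -18, so the two pitches are 18 semitones apart, with G5 the higher.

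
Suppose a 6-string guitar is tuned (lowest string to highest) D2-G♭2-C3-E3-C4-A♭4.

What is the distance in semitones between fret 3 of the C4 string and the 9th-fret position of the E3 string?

C4 at fret 3 → E♭4 (MIDI 63); E3 at fret 9 → D♭4 (MIDI 61).
63 − 61 = 2, so the two pitches are 2 semitones apart, with E♭4 the higher.

2 semitones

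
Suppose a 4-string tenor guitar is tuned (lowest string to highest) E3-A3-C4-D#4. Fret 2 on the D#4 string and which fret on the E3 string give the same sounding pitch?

13

D#4 at fret 2 is D#4 + 2 semitones = F4.
The open E3 string is 11 semitones below the open D#4, so the same pitch on the E3 string lies at fret 2 + 11 = 13.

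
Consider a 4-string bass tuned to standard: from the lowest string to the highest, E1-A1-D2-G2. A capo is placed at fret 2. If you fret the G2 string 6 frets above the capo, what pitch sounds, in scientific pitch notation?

The capo raises the open G2 by 2 semitones to A2; fretting 6 more gives G2 + 2 + 6 = G2 + 8 semitones = D♯3.

D♯3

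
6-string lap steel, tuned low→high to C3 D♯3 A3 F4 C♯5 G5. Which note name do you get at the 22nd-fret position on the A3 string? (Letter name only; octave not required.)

The open A3 string plus 22 semitones: A–A#–B–C–…–F–F#–G.

G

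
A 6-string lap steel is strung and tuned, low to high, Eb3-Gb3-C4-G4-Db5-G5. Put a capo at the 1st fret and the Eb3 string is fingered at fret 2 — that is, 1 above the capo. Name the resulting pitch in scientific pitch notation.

The capo raises the open Eb3 by 1 semitone to E3; fretting 1 more gives Eb3 + 1 + 1 = Eb3 + 2 semitones = F3.

F3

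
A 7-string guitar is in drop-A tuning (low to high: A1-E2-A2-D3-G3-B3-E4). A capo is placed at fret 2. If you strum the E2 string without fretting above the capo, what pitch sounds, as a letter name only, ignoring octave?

The capo raises the open E2 by 2 semitones to F#2; fretting 0 more gives E2 + 2 + 0 = E2 + 2 semitones, landing on F#.

F#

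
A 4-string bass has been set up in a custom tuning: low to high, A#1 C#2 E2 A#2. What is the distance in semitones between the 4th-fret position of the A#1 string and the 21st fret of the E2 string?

A#1 at fret 4 → D2 (MIDI 38); E2 at fret 21 → C#4 (MIDI 61).
38 − 61 = -23, so the two pitches are 23 semitones apart, with C#4 the higher.

23 semitones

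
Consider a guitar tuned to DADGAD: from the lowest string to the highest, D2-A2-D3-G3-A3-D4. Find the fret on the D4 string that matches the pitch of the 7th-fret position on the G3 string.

Fret 7 on G3 is MIDI 55 + 7 = 62 (D4). On the D4 string (open MIDI 62), that pitch is 62 − 62 = fret 0.

0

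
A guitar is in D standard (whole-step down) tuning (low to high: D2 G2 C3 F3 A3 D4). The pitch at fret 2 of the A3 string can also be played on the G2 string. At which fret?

16

A3 at fret 2 is A3 + 2 semitones = B3.
The open G2 string is 14 semitones below the open A3, so the same pitch on the G2 string lies at fret 2 + 14 = 16.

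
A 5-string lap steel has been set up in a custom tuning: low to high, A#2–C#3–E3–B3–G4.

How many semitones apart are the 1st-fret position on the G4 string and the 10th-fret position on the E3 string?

G4 at fret 1 → G#4 (MIDI 68); E3 at fret 10 → D4 (MIDI 62).
68 − 62 = 6, so the two pitches are 6 semitones apart, with G#4 the higher.

6 semitones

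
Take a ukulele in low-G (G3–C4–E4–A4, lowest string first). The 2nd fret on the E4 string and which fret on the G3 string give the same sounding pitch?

E4 at fret 2 is E4 + 2 semitones = F#4.
The open G3 string is 9 semitones below the open E4, so the same pitch on the G3 string lies at fret 2 + 9 = 11.

11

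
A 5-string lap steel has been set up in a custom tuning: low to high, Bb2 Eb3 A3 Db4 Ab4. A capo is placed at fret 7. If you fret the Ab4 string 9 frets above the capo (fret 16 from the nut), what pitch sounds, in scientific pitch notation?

The capo raises the open Ab4 by 7 semitones to Eb5; fretting 9 more gives Ab4 + 7 + 9 = Ab4 + 16 semitones = C6.

C6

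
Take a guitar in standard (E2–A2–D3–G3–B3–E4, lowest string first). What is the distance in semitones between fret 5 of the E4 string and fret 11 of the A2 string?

E4 at fret 5 → A4 (MIDI 69); A2 at fret 11 → G♯3 (MIDI 56).
69 − 56 = 13, so the two pitches are 13 semitones apart, with A4 the higher.

13 semitones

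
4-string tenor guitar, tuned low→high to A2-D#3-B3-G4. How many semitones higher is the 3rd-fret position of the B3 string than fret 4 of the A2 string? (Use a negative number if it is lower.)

B3 at fret 3 → D4 (MIDI 62); A2 at fret 4 → C#3 (MIDI 49).
62 − 49 = 13, so the two pitches are 13 semitones apart.

13 semitones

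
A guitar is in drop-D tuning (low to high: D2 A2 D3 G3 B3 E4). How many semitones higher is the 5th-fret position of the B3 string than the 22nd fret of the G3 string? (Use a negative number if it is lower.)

-13 semitones

B3 at fret 5 → E4 (MIDI 64); G3 at fret 22 → F5 (MIDI 77).
64 − 77 = -13, so the two pitches are 13 semitones apart.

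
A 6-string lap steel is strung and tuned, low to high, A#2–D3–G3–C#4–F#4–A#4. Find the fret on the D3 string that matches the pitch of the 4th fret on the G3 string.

9

G3 at fret 4 is G3 + 4 semitones = B3.
The open D3 string is 5 semitones below the open G3, so the same pitch on the D3 string lies at fret 4 + 5 = 9.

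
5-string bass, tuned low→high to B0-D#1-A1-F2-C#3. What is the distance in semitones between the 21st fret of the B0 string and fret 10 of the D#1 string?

B0 at fret 21 → G#2 (MIDI 44); D#1 at fret 10 → C#2 (MIDI 37).
44 − 37 = 7, so the two pitches are 7 semitones apart, with G#2 the higher.

7 semitones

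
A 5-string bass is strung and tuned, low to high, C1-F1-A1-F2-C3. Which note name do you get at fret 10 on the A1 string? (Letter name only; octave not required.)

A1 is MIDI 33. Adding 10 gives 43; 43 mod 12 = 7, i.e. G.

G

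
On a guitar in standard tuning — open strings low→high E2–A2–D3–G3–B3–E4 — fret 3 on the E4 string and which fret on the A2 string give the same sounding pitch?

22

Fret 3 on E4 is MIDI 64 + 3 = 67 (G4). On the A2 string (open MIDI 45), that pitch is 67 − 45 = fret 22.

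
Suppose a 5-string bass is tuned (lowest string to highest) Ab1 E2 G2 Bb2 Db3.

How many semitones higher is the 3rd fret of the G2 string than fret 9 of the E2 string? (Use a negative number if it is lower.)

-3 semitones

G2 at fret 3 → Bb2 (MIDI 46); E2 at fret 9 → Db3 (MIDI 49).
46 − 49 = -3, so the two pitches are 3 semitones apart.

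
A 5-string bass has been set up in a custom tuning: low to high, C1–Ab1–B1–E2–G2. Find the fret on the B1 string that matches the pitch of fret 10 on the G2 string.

18

G2 at fret 10 is G2 + 10 semitones = F3.
The open B1 string is 8 semitones below the open G2, so the same pitch on the B1 string lies at fret 10 + 8 = 18.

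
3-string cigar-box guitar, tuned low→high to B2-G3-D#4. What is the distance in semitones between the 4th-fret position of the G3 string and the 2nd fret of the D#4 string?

G3 at fret 4 → B3 (MIDI 59); D#4 at fret 2 → F4 (MIDI 65).
59 − 65 = -6, so the two pitches are 6 semitones apart, with F4 the higher.

6 semitones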